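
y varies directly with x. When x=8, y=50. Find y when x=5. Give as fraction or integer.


Direct proportion: y = kx
Find k: k = 50/8 = 25/4
Compute y at x=5: y = 25/4 * 5
y = 125/4

125/4


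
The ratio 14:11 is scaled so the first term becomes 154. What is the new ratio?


Original ratio: 14:11
First term target: 154
Scale factor = 154 / 14 = 11
Multiply second term: 11 * 11 = 121
Equivalent ratio = 154:121

154:121


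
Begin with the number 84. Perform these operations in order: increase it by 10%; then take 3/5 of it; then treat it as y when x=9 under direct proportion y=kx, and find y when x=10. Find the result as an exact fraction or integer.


Start with 84.
Step 1: Increase by 10%: 84 * 110/100 = 462/5
Step 2: Take 3/5: 462/5 * 3/5 = 1386/25
Step 3: Direct prop: k = (1386/25)/9; new y = k*10 = 1386/25*10/9 = 308/5
Final result = 308/5

308/5


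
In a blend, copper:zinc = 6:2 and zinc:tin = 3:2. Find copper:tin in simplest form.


Given a:b = 6:2 and b:c = 3:2
Make b consistent. Multiply first ratio by 3: a:b = 18:6
Multiply second ratio by 2: b:c = 6:4
Now b = 6 in both, so a:b:c = 18:6:4
Therefore a:c = 18:4
Simplify by GCD: a:c = 9:2

9:2


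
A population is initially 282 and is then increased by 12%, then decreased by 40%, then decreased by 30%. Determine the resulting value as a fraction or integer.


Start: 282
Step 1: increase by 12% => multiply by 112/100
  282 * 112/100 = 7896/25
Step 2: decrease by 40% => multiply by 60/100
  7896/25 * 60/100 = 23688/125
Step 3: decrease by 30% => multiply by 70/100
  23688/125 * 70/100 = 82908/625
Final value = 82908/625

82908/625


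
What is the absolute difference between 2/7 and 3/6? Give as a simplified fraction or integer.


Simplify: 2/7 = 2/7 and 3/6 = 1/2
Find common denominator: LCD = 14
Convert: 4/14 and 7/14
Difference = |4 - 7|/14 = 3/14
Simplified = 3/14

3/14


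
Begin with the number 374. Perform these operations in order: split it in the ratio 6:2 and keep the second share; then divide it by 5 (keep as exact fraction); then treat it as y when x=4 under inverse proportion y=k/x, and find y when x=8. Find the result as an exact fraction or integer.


Start with 374.
Step 1: Split 6:2, second share = 374 * 2/8 = 187/2
Step 2: Divide by 5: 187/2 / 5 = 187/10
Step 3: Inverse prop: k = (187/10)*4; new y = k/8 = 187/10*4/8 = 187/20
Final result = 187/20

187/20


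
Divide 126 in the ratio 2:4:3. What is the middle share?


Ratio = 2:4:3
Total parts = 2 + 4 + 3 = 9
Value per part = 126 / 9 = 14
First share = 2 * 14 = 28
Middle share = 4 * 14 = 56
Third share = 3 * 14 = 42

56


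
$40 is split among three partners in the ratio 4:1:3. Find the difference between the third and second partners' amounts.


Total parts = 4 + 1 + 3 = 8
Value per part = 40 / 8 = 5
Shares: 4*5=20, 1*5=5, 3*5=15
Third share = 15, second share = 5
Difference = |15 - 5| = 10

10


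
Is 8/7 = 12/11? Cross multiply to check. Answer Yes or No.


Cross multiply to check 8/7 = 12/11
Left cross product: 8 * 11 = 88
Right cross product: 7 * 12 = 84
88 != 84
Not equal, so proportions differ => No

No


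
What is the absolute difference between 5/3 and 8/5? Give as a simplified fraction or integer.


Simplify: 5/3 = 5/3 and 8/5 = 8/5
Find common denominator: LCD = 15
Convert: 25/15 and 24/15
Difference = |25 - 24|/15 = 1/15
Simplified = 1/15

1/15


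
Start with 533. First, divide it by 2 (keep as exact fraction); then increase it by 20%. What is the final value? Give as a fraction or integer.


Start with 533.
Step 1: Divide by 2: 533 / 2 = 533/2
Step 2: Increase by 20%: 533/2 * 120/100 = 1599/5
Final result = 1599/5

1599/5


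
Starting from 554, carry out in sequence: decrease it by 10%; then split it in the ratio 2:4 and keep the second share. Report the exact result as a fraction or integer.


Start with 554.
Step 1: Decrease by 10%: 554 * 90/100 = 2493/5
Step 2: Split 2:4, second share = 2493/5 * 4/6 = 1662/5
Final result = 1662/5

1662/5


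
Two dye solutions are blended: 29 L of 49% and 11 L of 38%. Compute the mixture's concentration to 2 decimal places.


Solute in mixture 1 = 49% of 29 L = 29*49/100 = 1421/100 L
Solute in mixture 2 = 38% of 11 L = 11*38/100 = 209/50 L
Total solute = 1421/100 + 209/50 = 1839/100 L
Total volume = 29 + 11 = 40 L
Final concentration = 1839/100/40 * 100 = 45.98%

45.98


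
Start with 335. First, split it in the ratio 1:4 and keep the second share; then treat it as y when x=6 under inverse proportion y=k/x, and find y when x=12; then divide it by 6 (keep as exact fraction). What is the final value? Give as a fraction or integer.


Start with 335.
Step 1: Split 1:4, second share = 335 * 4/5 = 268
Step 2: Inverse prop: k = (268)*6; new y = k/12 = 268*6/12 = 134
Step 3: Divide by 6: 134 / 6 = 67/3
Final result = 67/3

67/3


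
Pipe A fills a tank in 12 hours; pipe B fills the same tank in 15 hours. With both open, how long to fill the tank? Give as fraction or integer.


Rate of A = 1/12 job per hour
Rate of B = 1/15 job per hour
Combined rate = 1/12 + 1/15
Find common denominator: (15 + 12)/(12*15) = 27/180
Combined rate = 3/20 job per hour
Time together = 1 / (3/20) = 20/3 hours

20/3


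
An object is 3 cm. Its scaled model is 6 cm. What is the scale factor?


Original length = 3 cm
Scaled length = 6 cm
Scale factor = 6 / 3
= 2

2


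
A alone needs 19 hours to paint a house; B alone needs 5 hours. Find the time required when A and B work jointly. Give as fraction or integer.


Rate of A = 1/19 job per hour
Rate of B = 1/5 job per hour
Combined rate = 1/19 + 1/5
Find common denominator: (5 + 19)/(19*5) = 24/95
Combined rate = 24/95 job per hour
Time together = 1 / (24/95) = 95/24 hours

95/24


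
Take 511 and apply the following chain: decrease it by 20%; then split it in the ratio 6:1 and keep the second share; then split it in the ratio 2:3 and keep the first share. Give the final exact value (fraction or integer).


Start with 511.
Step 1: Decrease by 20%: 511 * 80/100 = 2044/5
Step 2: Split 6:1, second share = 2044/5 * 1/7 = 292/5
Step 3: Split 2:3, first share = 292/5 * 2/5 = 584/25
Final result = 584/25

584/25


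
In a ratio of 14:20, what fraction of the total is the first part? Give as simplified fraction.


Total parts = 14 + 20 = 34
First part fraction = 14/34
Simplify: 14/34 = 7/17

7/17


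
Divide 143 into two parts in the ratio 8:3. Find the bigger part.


Total parts = 8 + 3 = 11
Value per part = 143 / 11 = 13
First share = 8 * 13 = 104
Second share = 3 * 13 = 39
Larger share = 104

104


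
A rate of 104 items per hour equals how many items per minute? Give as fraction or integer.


Converting from per hour to per minute
Rate = 104 items per hour
Divide by 60: 104/60
= 26/15 items per minute

26/15


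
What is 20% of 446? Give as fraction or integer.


Compute 20% of 446
Convert percentage: 20% = 20/100
Multiply: 446 * 20/100
= 8920/100
= 446/5

446/5


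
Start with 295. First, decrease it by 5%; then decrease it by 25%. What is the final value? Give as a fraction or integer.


Start with 295.
Step 1: Decrease by 5%: 295 * 95/100 = 1121/4
Step 2: Decrease by 25%: 1121/4 * 75/100 = 3363/16
Final result = 3363/16

3363/16


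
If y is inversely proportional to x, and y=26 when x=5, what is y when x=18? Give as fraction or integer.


Inverse proportion: y = k/x
Find k: k = 5 * 26 = 130
Compute y at x=18: y = 130/18
y = 65/9

65/9


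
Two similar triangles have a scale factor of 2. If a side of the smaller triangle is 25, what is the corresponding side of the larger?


Similar triangles have proportional sides
Scale factor = 2
Smaller side = 25
Corresponding larger side = 25 * 2
= 50

50


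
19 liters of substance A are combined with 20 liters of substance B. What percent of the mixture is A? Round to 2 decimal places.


Volume of A = 19 L
Volume of B = 20 L
Total volume = 19 + 20 = 39 L
Percentage of A = (19/39) * 100
= 48.72%

48.72


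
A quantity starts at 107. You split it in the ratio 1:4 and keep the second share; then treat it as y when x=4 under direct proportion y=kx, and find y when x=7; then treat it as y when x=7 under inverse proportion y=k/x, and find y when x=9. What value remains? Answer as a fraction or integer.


Start with 107.
Step 1: Split 1:4, second share = 107 * 4/5 = 428/5
Step 2: Direct prop: k = (428/5)/4; new y = k*7 = 428/5*7/4 = 749/5
Step 3: Inverse prop: k = (749/5)*7; new y = k/9 = 749/5*7/9 = 5243/45
Final result = 5243/45

5243/45


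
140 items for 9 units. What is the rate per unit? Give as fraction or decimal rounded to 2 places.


Total items = 140
Number of units = 9
Unit rate = 140 / 9
= 15.56 items per unit

15.56


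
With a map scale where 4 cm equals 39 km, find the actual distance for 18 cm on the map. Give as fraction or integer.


Map scale: 4 cm = 39 km
Measured distance on map = 18 cm
Set up proportion: 18 * 39 / 4
= 702 / 4
= 351/2 km

351/2


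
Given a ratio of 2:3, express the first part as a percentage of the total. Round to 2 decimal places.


Total parts = 2 + 3 = 5
First part fraction = 2/5
Percentage = (2/5) * 100
= 0.4 * 100
= 40.00%

40.00


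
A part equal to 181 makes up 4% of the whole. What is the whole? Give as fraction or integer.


Given: 181 is 4% of the whole
Set up: 181 = 4/100 * whole
whole = 181 * 100 / 4
whole = 18100 / 4
whole = 4525

4525


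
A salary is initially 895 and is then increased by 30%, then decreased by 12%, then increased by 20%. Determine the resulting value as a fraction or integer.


Start: 895
Step 1: increase by 30% => multiply by 130/100
  895 * 130/100 = 2327/2
Step 2: decrease by 12% => multiply by 88/100
  2327/2 * 88/100 = 25597/25
Step 3: increase by 20% => multiply by 120/100
  25597/25 * 120/100 = 153582/125
Final value = 153582/125

153582/125


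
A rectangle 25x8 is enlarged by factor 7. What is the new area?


Original dimensions: 25 x 8
Enlargement factor = 7
New width = 25 * 7 = 175
New height = 8 * 7 = 56
New area = 175 * 56 = 9800

9800


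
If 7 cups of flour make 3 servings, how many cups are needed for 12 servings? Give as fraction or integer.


Original: 7 cups for 3 servings
Target servings = 12
Scaling factor = 12/3
New amount = 7 * 12/3
= 84/3
= 28 cups

28


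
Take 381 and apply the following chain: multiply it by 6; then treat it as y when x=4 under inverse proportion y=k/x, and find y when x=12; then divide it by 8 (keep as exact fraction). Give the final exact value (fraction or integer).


Start with 381.
Step 1: Multiply by 6: 381 * 6 = 2286
Step 2: Inverse prop: k = (2286)*4; new y = k/12 = 2286*4/12 = 762
Step 3: Divide by 8: 762 / 8 = 381/4
Final result = 381/4

381/4


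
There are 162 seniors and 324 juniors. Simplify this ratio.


Find GCD(162, 324)
GCD = 162
Divide both by 162: 162/162 = 1, 324/162 = 2
Simplified ratio = 1:2

1:2


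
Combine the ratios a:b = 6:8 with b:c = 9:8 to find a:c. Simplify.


Given a:b = 6:8 and b:c = 9:8
Make b consistent. Multiply first ratio by 9: a:b = 54:72
Multiply second ratio by 8: b:c = 72:64
Now b = 72 in both, so a:b:c = 54:72:64
Therefore a:c = 54:64
Simplify by GCD: a:c = 27:32

27:32


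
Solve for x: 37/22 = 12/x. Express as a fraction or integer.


Setting up: 37/22 = 12/x
Cross multiply: 37 * x = 22 * 12
37x = 264
x = 264/37
x = 264/37

264/37


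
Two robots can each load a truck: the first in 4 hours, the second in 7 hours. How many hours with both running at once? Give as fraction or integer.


Rate of A = 1/4 job per hour
Rate of B = 1/7 job per hour
Combined rate = 1/4 + 1/7
Find common denominator: (7 + 4)/(4*7) = 11/28
Combined rate = 11/28 job per hour
Time together = 1 / (11/28) = 28/11 hours

28/11


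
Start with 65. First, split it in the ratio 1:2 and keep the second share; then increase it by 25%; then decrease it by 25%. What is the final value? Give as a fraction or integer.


Start with 65.
Step 1: Split 1:2, second share = 65 * 2/3 = 130/3
Step 2: Increase by 25%: 130/3 * 125/100 = 325/6
Step 3: Decrease by 25%: 325/6 * 75/100 = 325/8
Final result = 325/8

325/8


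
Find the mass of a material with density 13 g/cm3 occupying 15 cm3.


Using mass = density * volume
Density = 13 g/cm3
Volume = 15 cm3
Mass = 13 * 15
= 195 g

195


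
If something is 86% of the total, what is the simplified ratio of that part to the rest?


Part = 86%, Remainder = 14%
Ratio = 86:14
GCD(86, 14) = 2
Simplify: 43:7 = 43:7

43:7


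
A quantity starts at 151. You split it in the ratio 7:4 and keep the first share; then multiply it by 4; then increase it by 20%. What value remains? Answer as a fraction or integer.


Start with 151.
Step 1: Split 7:4, first share = 151 * 7/11 = 1057/11
Step 2: Multiply by 4: 1057/11 * 4 = 4228/11
Step 3: Increase by 20%: 4228/11 * 120/100 = 25368/55
Final result = 25368/55

25368/55


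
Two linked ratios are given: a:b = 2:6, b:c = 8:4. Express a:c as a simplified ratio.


Given a:b = 2:6 and b:c = 8:4
Make b consistent. Multiply first ratio by 8: a:b = 16:48
Multiply second ratio by 6: b:c = 48:24
Now b = 48 in both, so a:b:c = 16:48:24
Therefore a:c = 16:24
Simplify by GCD: a:c = 2:3

2:3


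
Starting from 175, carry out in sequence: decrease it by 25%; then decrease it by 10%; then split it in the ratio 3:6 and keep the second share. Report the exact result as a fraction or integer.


Start with 175.
Step 1: Decrease by 25%: 175 * 75/100 = 525/4
Step 2: Decrease by 10%: 525/4 * 90/100 = 945/8
Step 3: Split 3:6, second share = 945/8 * 6/9 = 315/4
Final result = 315/4

315/4


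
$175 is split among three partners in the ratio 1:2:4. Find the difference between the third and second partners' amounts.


Total parts = 1 + 2 + 4 = 7
Value per part = 175 / 7 = 25
Shares: 1*25=25, 2*25=50, 4*25=100
Third share = 100, second share = 50
Difference = |100 - 50| = 50

50


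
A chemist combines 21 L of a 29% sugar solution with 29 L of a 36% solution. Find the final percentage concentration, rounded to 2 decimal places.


Solute in mixture 1 = 29% of 21 L = 21*29/100 = 609/100 L
Solute in mixture 2 = 36% of 29 L = 29*36/100 = 261/25 L
Total solute = 609/100 + 261/25 = 1653/100 L
Total volume = 21 + 29 = 50 L
Final concentration = 1653/100/50 * 100 = 33.06%

33.06


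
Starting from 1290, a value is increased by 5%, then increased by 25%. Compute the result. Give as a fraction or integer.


Start: 1290
Step 1: increase by 5% => multiply by 105/100
  1290 * 105/100 = 2709/2
Step 2: increase by 25% => multiply by 125/100
  2709/2 * 125/100 = 13545/8
Final value = 13545/8

13545/8


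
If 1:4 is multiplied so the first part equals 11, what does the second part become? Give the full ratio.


Original ratio: 1:4
First term target: 11
Scale factor = 11 / 1 = 11
Multiply second term: 4 * 11 = 44
Equivalent ratio = 11:44

11:44


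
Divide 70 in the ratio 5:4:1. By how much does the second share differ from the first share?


Total parts = 5 + 4 + 1 = 10
Value per part = 70 / 10 = 7
Shares: 5*7=35, 4*7=28, 1*7=7
Second share = 28, first share = 35
Difference = |28 - 35| = 7

7


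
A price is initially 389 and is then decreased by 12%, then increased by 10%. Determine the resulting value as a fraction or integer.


Start: 389
Step 1: decrease by 12% => multiply by 88/100
  389 * 88/100 = 8558/25
Step 2: increase by 10% => multiply by 110/100
  8558/25 * 110/100 = 47069/125
Final value = 47069/125

47069/125


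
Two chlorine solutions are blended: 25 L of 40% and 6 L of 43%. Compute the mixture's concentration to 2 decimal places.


Solute in mixture 1 = 40% of 25 L = 25*40/100 = 10 L
Solute in mixture 2 = 43% of 6 L = 6*43/100 = 129/50 L
Total solute = 10 + 129/50 = 629/50 L
Total volume = 25 + 6 = 31 L
Final concentration = 629/50/31 * 100 = 40.58%

40.58


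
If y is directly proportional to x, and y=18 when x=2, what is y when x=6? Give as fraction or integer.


Direct proportion: y = kx
Find k: k = 18/2 = 9
Compute y at x=6: y = 9 * 6
y = 54

54


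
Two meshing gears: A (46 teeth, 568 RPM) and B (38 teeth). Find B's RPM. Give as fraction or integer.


Gear ratio: teeth_A * RPM_A = teeth_B * RPM_B
46 * 568 = 38 * RPM_B
26128 = 38 * RPM_B
RPM_B = 26128 / 38
RPM_B = 13064/19

13064/19


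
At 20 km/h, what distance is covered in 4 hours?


Using distance = speed * time
Speed = 20 km/h
Time = 4 hours
Distance = 20 * 4
= 80 km

80


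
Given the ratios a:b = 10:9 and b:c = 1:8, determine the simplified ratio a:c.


Given a:b = 10:9 and b:c = 1:8
Make b consistent. Multiply first ratio by 1: a:b = 10:9
Multiply second ratio by 9: b:c = 9:72
Now b = 9 in both, so a:b:c = 10:9:72
Therefore a:c = 10:72
Simplify by GCD: a:c = 5:36

5:36


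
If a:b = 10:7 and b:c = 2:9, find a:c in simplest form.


Given a:b = 10:7 and b:c = 2:9
Make b consistent. Multiply first ratio by 2: a:b = 20:14
Multiply second ratio by 7: b:c = 14:63
Now b = 14 in both, so a:b:c = 20:14:63
Therefore a:c = 20:63
Simplify by GCD: a:c = 20:63

20:63


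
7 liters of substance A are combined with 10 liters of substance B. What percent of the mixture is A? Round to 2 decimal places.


Volume of A = 7 L
Volume of B = 10 L
Total volume = 7 + 10 = 17 L
Percentage of A = (7/17) * 100
= 41.18%

41.18


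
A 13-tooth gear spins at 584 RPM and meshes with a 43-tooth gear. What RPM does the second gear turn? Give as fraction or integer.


Gear ratio: teeth_A * RPM_A = teeth_B * RPM_B
13 * 584 = 43 * RPM_B
7592 = 43 * RPM_B
RPM_B = 7592 / 43
RPM_B = 7592/43

7592/43


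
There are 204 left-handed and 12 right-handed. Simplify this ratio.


Find GCD(204, 12)
GCD = 12
Divide both by 12: 204/12 = 17, 12/12 = 1
Simplified ratio = 17:1

17:1


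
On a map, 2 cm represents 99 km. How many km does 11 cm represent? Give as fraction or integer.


Map scale: 2 cm = 99 km
Measured distance on map = 11 cm
Set up proportion: 11 * 99 / 2
= 1089 / 2
= 1089/2 km

1089/2


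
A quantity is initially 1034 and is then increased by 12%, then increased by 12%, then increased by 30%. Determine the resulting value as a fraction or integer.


Start: 1034
Step 1: increase by 12% => multiply by 112/100
  1034 * 112/100 = 28952/25
Step 2: increase by 12% => multiply by 112/100
  28952/25 * 112/100 = 810656/625
Step 3: increase by 30% => multiply by 130/100
  810656/625 * 130/100 = 5269264/3125
Final value = 5269264/3125

5269264/3125


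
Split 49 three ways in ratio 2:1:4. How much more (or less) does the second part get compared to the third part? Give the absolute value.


Total parts = 2 + 1 + 4 = 7
Value per part = 49 / 7 = 7
Shares: 2*7=14, 1*7=7, 4*7=28
Second share = 7, third share = 28
Difference = |7 - 28| = 21

21


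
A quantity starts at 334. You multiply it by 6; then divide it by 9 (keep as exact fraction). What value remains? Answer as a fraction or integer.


Start with 334.
Step 1: Multiply by 6: 334 * 6 = 2004
Step 2: Divide by 9: 2004 / 9 = 668/3
Final result = 668/3

668/3


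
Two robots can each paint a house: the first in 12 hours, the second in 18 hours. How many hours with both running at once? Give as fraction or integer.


Rate of A = 1/12 job per hour
Rate of B = 1/18 job per hour
Combined rate = 1/12 + 1/18
Find common denominator: (18 + 12)/(12*18) = 30/216
Combined rate = 5/36 job per hour
Time together = 1 / (5/36) = 36/5 hours

36/5


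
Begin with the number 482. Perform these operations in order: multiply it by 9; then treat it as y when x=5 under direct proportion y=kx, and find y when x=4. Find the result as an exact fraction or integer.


Start with 482.
Step 1: Multiply by 9: 482 * 9 = 4338
Step 2: Direct prop: k = (4338)/5; new y = k*4 = 4338*4/5 = 17352/5
Final result = 17352/5

17352/5


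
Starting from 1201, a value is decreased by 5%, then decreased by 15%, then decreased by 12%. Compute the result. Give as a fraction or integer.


Start: 1201
Step 1: decrease by 5% => multiply by 95/100
  1201 * 95/100 = 22819/20
Step 2: decrease by 15% => multiply by 85/100
  22819/20 * 85/100 = 387923/400
Step 3: decrease by 12% => multiply by 88/100
  387923/400 * 88/100 = 4267153/5000
Final value = 4267153/5000

4267153/5000


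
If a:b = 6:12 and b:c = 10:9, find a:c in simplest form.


Given a:b = 6:12 and b:c = 10:9
Make b consistent. Multiply first ratio by 10: a:b = 60:120
Multiply second ratio by 12: b:c = 120:108
Now b = 120 in both, so a:b:c = 60:120:108
Therefore a:c = 60:108
Simplify by GCD: a:c = 5:9

5:9


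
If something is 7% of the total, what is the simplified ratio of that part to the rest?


Part = 7%, Remainder = 93%
Ratio = 7:93
GCD(7, 93) = 1
Simplify: 7:93 = 7:93

7:93


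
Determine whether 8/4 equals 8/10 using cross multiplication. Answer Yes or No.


Cross multiply to check 8/4 = 8/10
Left cross product: 8 * 10 = 80
Right cross product: 4 * 8 = 32
80 != 32
Not equal, so proportions differ => No

No


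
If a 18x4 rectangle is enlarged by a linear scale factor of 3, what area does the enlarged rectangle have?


Original dimensions: 18 x 4
Enlargement factor = 3
New width = 18 * 3 = 54
New height = 4 * 3 = 12
New area = 54 * 12 = 648

648


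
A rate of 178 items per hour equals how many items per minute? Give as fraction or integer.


Converting from per hour to per minute
Rate = 178 items per hour
Divide by 60: 178/60
= 89/30 items per minute

89/30


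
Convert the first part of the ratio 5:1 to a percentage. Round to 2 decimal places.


Total parts = 5 + 1 = 6
First part fraction = 5/6
Percentage = (5/6) * 100
= 0.833333 * 100
= 83.33%

83.33


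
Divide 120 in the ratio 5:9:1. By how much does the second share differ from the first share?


Total parts = 5 + 9 + 1 = 15
Value per part = 120 / 15 = 8
Shares: 5*8=40, 9*8=72, 1*8=8
Second share = 72, first share = 40
Difference = |72 - 40| = 32

32


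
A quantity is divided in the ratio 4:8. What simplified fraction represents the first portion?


Total parts = 4 + 8 = 12
First part fraction = 4/12
Simplify: 4/12 = 1/3

1/3


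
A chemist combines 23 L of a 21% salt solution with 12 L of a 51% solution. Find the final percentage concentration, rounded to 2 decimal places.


Solute in mixture 1 = 21% of 23 L = 23*21/100 = 483/100 L
Solute in mixture 2 = 51% of 12 L = 12*51/100 = 153/25 L
Total solute = 483/100 + 153/25 = 219/20 L
Total volume = 23 + 12 = 35 L
Final concentration = 219/20/35 * 100 = 31.29%

31.29


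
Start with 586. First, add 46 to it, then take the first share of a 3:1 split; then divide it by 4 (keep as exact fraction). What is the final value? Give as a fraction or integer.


Start with 586.
Step 1: Add 46: 586+46=632; split 3:1 first = 632*3/4 = 474
Step 2: Divide by 4: 474 / 4 = 237/2
Final result = 237/2

237/2


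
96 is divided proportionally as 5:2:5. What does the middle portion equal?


Ratio = 5:2:5
Total parts = 5 + 2 + 5 = 12
Value per part = 96 / 12 = 8
First share = 5 * 8 = 40
Middle share = 2 * 8 = 16
Third share = 5 * 8 = 40

16


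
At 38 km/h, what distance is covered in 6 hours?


Using distance = speed * time
Speed = 38 km/h
Time = 6 hours
Distance = 38 * 6
= 228 km

228


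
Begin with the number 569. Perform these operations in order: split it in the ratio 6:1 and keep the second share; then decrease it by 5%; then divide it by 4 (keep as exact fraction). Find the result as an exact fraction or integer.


Start with 569.
Step 1: Split 6:1, second share = 569 * 1/7 = 569/7
Step 2: Decrease by 5%: 569/7 * 95/100 = 10811/140
Step 3: Divide by 4: 10811/140 / 4 = 10811/560
Final result = 10811/560

10811/560


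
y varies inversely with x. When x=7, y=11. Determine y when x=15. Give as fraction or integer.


Inverse proportion: y = k/x
Find k: k = 7 * 11 = 77
Compute y at x=15: y = 77/15
y = 77/15

77/15


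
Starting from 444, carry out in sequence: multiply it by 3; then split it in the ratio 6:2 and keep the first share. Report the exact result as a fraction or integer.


Start with 444.
Step 1: Multiply by 3: 444 * 3 = 1332
Step 2: Split 6:2, first share = 1332 * 6/8 = 999
Final result = 999

999


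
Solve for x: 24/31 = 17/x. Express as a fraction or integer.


Setting up: 24/31 = 17/x
Cross multiply: 24 * x = 31 * 17
24x = 527
x = 527/24
x = 527/24

527/24


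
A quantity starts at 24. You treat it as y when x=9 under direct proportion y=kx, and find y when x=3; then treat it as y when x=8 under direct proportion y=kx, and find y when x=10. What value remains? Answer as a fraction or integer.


Start with 24.
Step 1: Direct prop: k = (24)/9; new y = k*3 = 24*3/9 = 8
Step 2: Direct prop: k = (8)/8; new y = k*10 = 8*10/8 = 10
Final result = 10

10


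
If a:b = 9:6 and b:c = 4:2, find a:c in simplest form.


Given a:b = 9:6 and b:c = 4:2
Make b consistent. Multiply first ratio by 4: a:b = 36:24
Multiply second ratio by 6: b:c = 24:12
Now b = 24 in both, so a:b:c = 36:24:12
Therefore a:c = 36:12
Simplify by GCD: a:c = 3:1

3:1


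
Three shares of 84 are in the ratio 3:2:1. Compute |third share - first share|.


Total parts = 3 + 2 + 1 = 6
Value per part = 84 / 6 = 14
Shares: 3*14=42, 2*14=28, 1*14=14
Third share = 14, first share = 42
Difference = |14 - 42| = 28

28


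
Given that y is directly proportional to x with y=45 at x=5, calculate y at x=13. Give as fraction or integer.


Direct proportion: y = kx
Find k: k = 45/5 = 9
Compute y at x=13: y = 9 * 13
y = 117

117


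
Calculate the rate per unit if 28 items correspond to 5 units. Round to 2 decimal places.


Total items = 28
Number of units = 5
Unit rate = 28 / 5
= 5.60 items per unit

5.60


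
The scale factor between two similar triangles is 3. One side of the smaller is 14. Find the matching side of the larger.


Similar triangles have proportional sides
Scale factor = 3
Smaller side = 14
Corresponding larger side = 14 * 3
= 42

42


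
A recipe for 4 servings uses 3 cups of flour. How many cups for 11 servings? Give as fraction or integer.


Original: 3 cups for 4 servings
Target servings = 11
Scaling factor = 11/4
New amount = 3 * 11/4
= 33/4
= 33/4 cups

33/4


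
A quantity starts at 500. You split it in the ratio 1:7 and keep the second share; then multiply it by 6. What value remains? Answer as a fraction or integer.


Start with 500.
Step 1: Split 1:7, second share = 500 * 7/8 = 875/2
Step 2: Multiply by 6: 875/2 * 6 = 2625
Final result = 2625

2625


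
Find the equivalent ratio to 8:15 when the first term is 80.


Original ratio: 8:15
First term target: 80
Scale factor = 80 / 8 = 10
Multiply second term: 15 * 10 = 150
Equivalent ratio = 80:150

80:150


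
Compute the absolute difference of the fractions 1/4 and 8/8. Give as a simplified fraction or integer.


Simplify: 1/4 = 1/4 and 8/8 = 1
Find common denominator: LCD = 4
Convert: 1/4 and 4/4
Difference = |1 - 4|/4 = 3/4
Simplified = 3/4

3/4


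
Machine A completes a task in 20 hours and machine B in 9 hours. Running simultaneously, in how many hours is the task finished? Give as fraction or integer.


Rate of A = 1/20 job per hour
Rate of B = 1/9 job per hour
Combined rate = 1/20 + 1/9
Find common denominator: (9 + 20)/(20*9) = 29/180
Combined rate = 29/180 job per hour
Time together = 1 / (29/180) = 180/29 hours

180/29


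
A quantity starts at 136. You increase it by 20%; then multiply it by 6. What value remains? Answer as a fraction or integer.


Start with 136.
Step 1: Increase by 20%: 136 * 120/100 = 816/5
Step 2: Multiply by 6: 816/5 * 6 = 4896/5
Final result = 4896/5

4896/5


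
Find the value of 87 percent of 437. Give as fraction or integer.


Compute 87% of 437
Convert percentage: 87% = 87/100
Multiply: 437 * 87/100
= 38019/100
= 38019/100

38019/100


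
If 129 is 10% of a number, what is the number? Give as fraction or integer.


Given: 129 is 10% of the whole
Set up: 129 = 10/100 * whole
whole = 129 * 100 / 10
whole = 12900 / 10
whole = 1290

1290


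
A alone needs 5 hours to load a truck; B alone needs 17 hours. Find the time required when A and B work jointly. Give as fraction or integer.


Rate of A = 1/5 job per hour
Rate of B = 1/17 job per hour
Combined rate = 1/5 + 1/17
Find common denominator: (17 + 5)/(5*17) = 22/85
Combined rate = 22/85 job per hour
Time together = 1 / (22/85) = 85/22 hours

85/22


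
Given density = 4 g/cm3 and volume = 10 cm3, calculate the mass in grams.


Using mass = density * volume
Density = 4 g/cm3
Volume = 10 cm3
Mass = 4 * 10
= 40 g

40


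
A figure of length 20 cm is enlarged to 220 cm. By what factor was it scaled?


Original length = 20 cm
Scaled length = 220 cm
Scale factor = 220 / 20
= 11

11


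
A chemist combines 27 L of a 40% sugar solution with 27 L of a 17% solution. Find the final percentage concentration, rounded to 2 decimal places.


Solute in mixture 1 = 40% of 27 L = 27*40/100 = 54/5 L
Solute in mixture 2 = 17% of 27 L = 27*17/100 = 459/100 L
Total solute = 54/5 + 459/100 = 1539/100 L
Total volume = 27 + 27 = 54 L
Final concentration = 1539/100/54 * 100 = 28.50%

28.50


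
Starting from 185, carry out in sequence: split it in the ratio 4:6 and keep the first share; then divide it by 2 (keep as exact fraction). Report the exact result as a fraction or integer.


Start with 185.
Step 1: Split 4:6, first share = 185 * 4/10 = 74
Step 2: Divide by 2: 74 / 2 = 37
Final result = 37

37


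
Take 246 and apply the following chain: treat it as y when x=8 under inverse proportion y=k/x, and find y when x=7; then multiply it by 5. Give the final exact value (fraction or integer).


Start with 246.
Step 1: Inverse prop: k = (246)*8; new y = k/7 = 246*8/7 = 1968/7
Step 2: Multiply by 5: 1968/7 * 5 = 9840/7
Final result = 9840/7

9840/7


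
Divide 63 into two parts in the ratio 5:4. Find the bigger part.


Total parts = 5 + 4 = 9
Value per part = 63 / 9 = 7
First share = 5 * 7 = 35
Second share = 4 * 7 = 28
Larger share = 35

35


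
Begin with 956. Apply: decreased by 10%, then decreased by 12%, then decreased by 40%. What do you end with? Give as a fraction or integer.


Start: 956
Step 1: decrease by 10% => multiply by 90/100
  956 * 90/100 = 4302/5
Step 2: decrease by 12% => multiply by 88/100
  4302/5 * 88/100 = 94644/125
Step 3: decrease by 40% => multiply by 60/100
  94644/125 * 60/100 = 283932/625
Final value = 283932/625

283932/625


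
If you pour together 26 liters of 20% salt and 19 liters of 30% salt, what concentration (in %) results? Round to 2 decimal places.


Solute in mixture 1 = 20% of 26 L = 26*20/100 = 26/5 L
Solute in mixture 2 = 30% of 19 L = 19*30/100 = 57/10 L
Total solute = 26/5 + 57/10 = 109/10 L
Total volume = 26 + 19 = 45 L
Final concentration = 109/10/45 * 100 = 24.22%

24.22


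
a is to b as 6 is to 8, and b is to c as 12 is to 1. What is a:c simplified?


Given a:b = 6:8 and b:c = 12:1
Make b consistent. Multiply first ratio by 12: a:b = 72:96
Multiply second ratio by 8: b:c = 96:8
Now b = 96 in both, so a:b:c = 72:96:8
Therefore a:c = 72:8
Simplify by GCD: a:c = 9:1

9:1


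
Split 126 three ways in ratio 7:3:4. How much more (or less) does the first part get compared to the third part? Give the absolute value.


Total parts = 7 + 3 + 4 = 14
Value per part = 126 / 14 = 9
Shares: 7*9=63, 3*9=27, 4*9=36
First share = 63, third share = 36
Difference = |63 - 36| = 27

27


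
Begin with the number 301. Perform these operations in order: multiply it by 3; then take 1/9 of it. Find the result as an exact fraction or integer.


Start with 301.
Step 1: Multiply by 3: 301 * 3 = 903
Step 2: Take 1/9: 903 * 1/9 = 301/3
Final result = 301/3

301/3


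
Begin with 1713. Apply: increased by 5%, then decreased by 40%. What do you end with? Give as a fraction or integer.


Start: 1713
Step 1: increase by 5% => multiply by 105/100
  1713 * 105/100 = 35973/20
Step 2: decrease by 40% => multiply by 60/100
  35973/20 * 60/100 = 107919/100
Final value = 107919/100

107919/100


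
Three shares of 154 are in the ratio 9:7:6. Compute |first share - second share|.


Total parts = 9 + 7 + 6 = 22
Value per part = 154 / 22 = 7
Shares: 9*7=63, 7*7=49, 6*7=42
First share = 63, second share = 49
Difference = |63 - 49| = 14

14


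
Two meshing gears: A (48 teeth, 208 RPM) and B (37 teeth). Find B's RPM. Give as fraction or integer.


Gear ratio: teeth_A * RPM_A = teeth_B * RPM_B
48 * 208 = 37 * RPM_B
9984 = 37 * RPM_B
RPM_B = 9984 / 37
RPM_B = 9984/37

9984/37


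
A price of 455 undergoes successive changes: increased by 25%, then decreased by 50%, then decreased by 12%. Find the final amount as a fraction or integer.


Start: 455
Step 1: increase by 25% => multiply by 125/100
  455 * 125/100 = 2275/4
Step 2: decrease by 50% => multiply by 50/100
  2275/4 * 50/100 = 2275/8
Step 3: decrease by 12% => multiply by 88/100
  2275/8 * 88/100 = 1001/4
Final value = 1001/4

1001/4


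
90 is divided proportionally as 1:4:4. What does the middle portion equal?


Ratio = 1:4:4
Total parts = 1 + 4 + 4 = 9
Value per part = 90 / 9 = 10
First share = 1 * 10 = 10
Middle share = 4 * 10 = 40
Third share = 4 * 10 = 40

40


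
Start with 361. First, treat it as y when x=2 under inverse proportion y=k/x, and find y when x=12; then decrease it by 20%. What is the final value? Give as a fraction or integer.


Start with 361.
Step 1: Inverse prop: k = (361)*2; new y = k/12 = 361*2/12 = 361/6
Step 2: Decrease by 20%: 361/6 * 80/100 = 722/15
Final result = 722/15

722/15


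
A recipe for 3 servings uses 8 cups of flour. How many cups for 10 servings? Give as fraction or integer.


Original: 8 cups for 3 servings
Target servings = 10
Scaling factor = 10/3
New amount = 8 * 10/3
= 80/3
= 80/3 cups

80/3


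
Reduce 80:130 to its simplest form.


Find GCD(80, 130)
GCD = 10
Divide both by 10: 80/10 = 8, 130/10 = 13
Simplified ratio = 8:13

8:13


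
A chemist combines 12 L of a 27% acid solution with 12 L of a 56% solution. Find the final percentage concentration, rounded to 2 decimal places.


Solute in mixture 1 = 27% of 12 L = 12*27/100 = 81/25 L
Solute in mixture 2 = 56% of 12 L = 12*56/100 = 168/25 L
Total solute = 81/25 + 168/25 = 249/25 L
Total volume = 12 + 12 = 24 L
Final concentration = 249/25/24 * 100 = 41.50%

41.50


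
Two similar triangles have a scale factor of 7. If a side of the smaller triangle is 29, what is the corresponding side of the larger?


Similar triangles have proportional sides
Scale factor = 7
Smaller side = 29
Corresponding larger side = 29 * 7
= 203

203


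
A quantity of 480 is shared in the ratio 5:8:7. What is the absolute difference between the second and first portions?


Total parts = 5 + 8 + 7 = 20
Value per part = 480 / 20 = 24
Shares: 5*24=120, 8*24=192, 7*24=168
Second share = 192, first share = 120
Difference = |192 - 120| = 72

72


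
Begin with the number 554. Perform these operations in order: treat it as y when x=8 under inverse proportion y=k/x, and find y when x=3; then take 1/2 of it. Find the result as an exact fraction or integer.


Start with 554.
Step 1: Inverse prop: k = (554)*8; new y = k/3 = 554*8/3 = 4432/3
Step 2: Take 1/2: 4432/3 * 1/2 = 2216/3
Final result = 2216/3

2216/3


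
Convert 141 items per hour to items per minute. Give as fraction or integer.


Converting from per hour to per minute
Rate = 141 items per hour
Divide by 60: 141/60
= 47/20 items per minute

47/20


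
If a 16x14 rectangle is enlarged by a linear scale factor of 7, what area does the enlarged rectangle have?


Original dimensions: 16 x 14
Enlargement factor = 7
New width = 16 * 7 = 112
New height = 14 * 7 = 98
New area = 112 * 98 = 10976

10976


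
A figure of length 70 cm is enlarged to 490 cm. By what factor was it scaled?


Original length = 70 cm
Scaled length = 490 cm
Scale factor = 490 / 70
= 7

7


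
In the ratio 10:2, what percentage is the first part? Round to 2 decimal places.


Total parts = 10 + 2 = 12
First part fraction = 10/12
Percentage = (10/12) * 100
= 0.833333 * 100
= 83.33%

83.33


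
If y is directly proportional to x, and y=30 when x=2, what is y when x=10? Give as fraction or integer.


Direct proportion: y = kx
Find k: k = 30/2 = 15
Compute y at x=10: y = 15 * 10
y = 150

150


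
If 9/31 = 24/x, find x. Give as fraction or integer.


Setting up: 9/31 = 24/x
Cross multiply: 9 * x = 31 * 24
9x = 744
x = 744/9
x = 248/3

248/3


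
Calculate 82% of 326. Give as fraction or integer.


Compute 82% of 326
Convert percentage: 82% = 82/100
Multiply: 326 * 82/100
= 26732/100
= 6683/25

6683/25


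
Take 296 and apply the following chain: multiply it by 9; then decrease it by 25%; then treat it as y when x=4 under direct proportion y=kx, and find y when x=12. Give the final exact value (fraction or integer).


Start with 296.
Step 1: Multiply by 9: 296 * 9 = 2664
Step 2: Decrease by 25%: 2664 * 75/100 = 1998
Step 3: Direct prop: k = (1998)/4; new y = k*12 = 1998*12/4 = 5994
Final result = 5994

5994


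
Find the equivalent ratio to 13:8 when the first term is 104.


Original ratio: 13:8
First term target: 104
Scale factor = 104 / 13 = 8
Multiply second term: 8 * 8 = 64
Equivalent ratio = 104:64

104:64


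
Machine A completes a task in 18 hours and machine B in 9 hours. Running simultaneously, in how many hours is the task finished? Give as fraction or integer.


Rate of A = 1/18 job per hour
Rate of B = 1/9 job per hour
Combined rate = 1/18 + 1/9
Find common denominator: (9 + 18)/(18*9) = 27/162
Combined rate = 1/6 job per hour
Time together = 1 / (1/6) = 6 hours

6


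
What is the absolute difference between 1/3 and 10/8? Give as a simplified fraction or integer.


Simplify: 1/3 = 1/3 and 10/8 = 5/4
Find common denominator: LCD = 12
Convert: 4/12 and 15/12
Difference = |4 - 15|/12 = 11/12
Simplified = 11/12

11/12


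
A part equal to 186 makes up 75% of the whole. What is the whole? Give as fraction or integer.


Given: 186 is 75% of the whole
Set up: 186 = 75/100 * whole
whole = 186 * 100 / 75
whole = 18600 / 75
whole = 248

248


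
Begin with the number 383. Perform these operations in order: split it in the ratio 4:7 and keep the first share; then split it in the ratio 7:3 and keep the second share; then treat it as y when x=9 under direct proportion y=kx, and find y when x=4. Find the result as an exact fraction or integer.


Start with 383.
Step 1: Split 4:7, first share = 383 * 4/11 = 1532/11
Step 2: Split 7:3, second share = 1532/11 * 3/10 = 2298/55
Step 3: Direct prop: k = (2298/55)/9; new y = k*4 = 2298/55*4/9 = 3064/165
Final result = 3064/165

3064/165


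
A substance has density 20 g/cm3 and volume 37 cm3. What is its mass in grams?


Using mass = density * volume
Density = 20 g/cm3
Volume = 37 cm3
Mass = 20 * 37
= 740 g

740


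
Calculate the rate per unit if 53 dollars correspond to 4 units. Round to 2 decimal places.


Total dollars = 53
Number of units = 4
Unit rate = 53 / 4
= 13.25 dollars per unit

13.25


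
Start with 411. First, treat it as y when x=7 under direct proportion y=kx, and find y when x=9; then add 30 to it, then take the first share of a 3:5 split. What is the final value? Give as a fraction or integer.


Start with 411.
Step 1: Direct prop: k = (411)/7; new y = k*9 = 411*9/7 = 3699/7
Step 2: Add 30: 3699/7+30=3909/7; split 3:5 first = 3909/7*3/8 = 11727/56
Final result = 11727/56

11727/56


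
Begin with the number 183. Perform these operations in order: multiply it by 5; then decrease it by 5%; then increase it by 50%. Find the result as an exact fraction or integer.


Start with 183.
Step 1: Multiply by 5: 183 * 5 = 915
Step 2: Decrease by 5%: 915 * 95/100 = 3477/4
Step 3: Increase by 50%: 3477/4 * 150/100 = 10431/8
Final result = 10431/8

10431/8
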